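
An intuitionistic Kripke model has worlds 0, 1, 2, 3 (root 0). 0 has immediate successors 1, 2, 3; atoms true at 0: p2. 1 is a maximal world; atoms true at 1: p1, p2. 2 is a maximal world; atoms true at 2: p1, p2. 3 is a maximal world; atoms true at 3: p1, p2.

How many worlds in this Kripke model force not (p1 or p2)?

0

0: does not force it — 0 does not force not (p1 or p2) since 0 is accessible from 0 and 0 forces p1 or p2.
1: does not force it.
2: does not force it.
3: does not force it.
Worlds forcing the formula: { }.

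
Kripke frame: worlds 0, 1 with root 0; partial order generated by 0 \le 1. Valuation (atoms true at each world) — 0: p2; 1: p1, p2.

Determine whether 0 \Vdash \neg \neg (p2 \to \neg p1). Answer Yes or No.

0 \nVdash \neg \neg (p2 \to \neg p1) since 0 is accessible from 0 and 0 \Vdash \neg (p2 \to \neg p1).
0 \Vdash \neg (p2 \to \neg p1): no world accessible from 0 forces p2 \to \neg p1.

No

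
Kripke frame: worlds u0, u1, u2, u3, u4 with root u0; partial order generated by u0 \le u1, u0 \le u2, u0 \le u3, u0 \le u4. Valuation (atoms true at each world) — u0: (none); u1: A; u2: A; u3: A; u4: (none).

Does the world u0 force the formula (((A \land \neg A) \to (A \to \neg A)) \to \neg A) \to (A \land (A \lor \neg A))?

u0 \nVdash (((A \land \neg A) \to (A \to \neg A)) \to \neg A) \to (A \land (A \lor \neg A)): at the accessible world u4, u4 \Vdash ((A \land \neg A) \to (A \to \neg A)) \to \neg A but u4 \nVdash A \land (A \lor \neg A).
u4 \nVdash A \land (A \lor \neg A) since u4 fails A.

No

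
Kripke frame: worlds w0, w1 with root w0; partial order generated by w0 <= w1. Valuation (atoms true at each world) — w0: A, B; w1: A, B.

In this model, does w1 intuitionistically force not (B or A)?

w1 does not force not (B or A) since w1 is accessible from w1 and w1 forces B or A.
w1 forces B or A via the disjunct B.

No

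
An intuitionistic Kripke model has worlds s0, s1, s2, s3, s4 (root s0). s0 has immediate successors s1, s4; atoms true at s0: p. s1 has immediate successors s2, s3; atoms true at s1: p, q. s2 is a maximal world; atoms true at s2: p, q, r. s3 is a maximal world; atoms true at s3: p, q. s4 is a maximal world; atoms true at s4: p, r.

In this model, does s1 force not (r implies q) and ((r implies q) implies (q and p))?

s1 does not force not (r implies q) and ((r implies q) implies (q and p)) since s1 fails not (r implies q).

No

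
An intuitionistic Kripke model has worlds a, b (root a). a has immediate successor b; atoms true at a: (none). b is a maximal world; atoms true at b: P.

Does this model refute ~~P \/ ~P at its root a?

a ||- ~~P \/ ~P via the disjunct ~~P.
So the root a forces ~~P \/ ~P; the model is not a countermodel.

No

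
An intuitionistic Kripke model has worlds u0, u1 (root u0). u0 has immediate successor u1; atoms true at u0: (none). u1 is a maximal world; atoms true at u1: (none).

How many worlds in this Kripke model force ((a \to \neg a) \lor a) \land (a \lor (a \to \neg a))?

2

u0: forces it.
u1: forces it.
Worlds forcing the formula: {u0, u1}.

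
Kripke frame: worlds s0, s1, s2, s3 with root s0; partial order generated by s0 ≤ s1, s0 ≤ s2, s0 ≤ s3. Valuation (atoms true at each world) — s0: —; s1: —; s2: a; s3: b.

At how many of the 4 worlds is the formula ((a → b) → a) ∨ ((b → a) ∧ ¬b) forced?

s0: does not force it — s0 ⊮ ((a → b) → a) ∨ ((b → a) ∧ ¬b): neither disjunct is forced at s0.
s1: forces it.
s2: forces it.
s3: does not force it.
Worlds forcing the formula: {s1, s2}.

2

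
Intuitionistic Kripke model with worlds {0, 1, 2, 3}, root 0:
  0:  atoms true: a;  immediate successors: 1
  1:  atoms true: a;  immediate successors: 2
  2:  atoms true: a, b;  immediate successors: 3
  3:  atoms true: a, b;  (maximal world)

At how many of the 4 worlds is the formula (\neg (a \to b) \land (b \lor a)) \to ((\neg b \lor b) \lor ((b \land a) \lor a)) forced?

4

0: forces it.
1: forces it.
2: forces it.
3: forces it.
Worlds forcing the formula: {0, 1, 2, 3}.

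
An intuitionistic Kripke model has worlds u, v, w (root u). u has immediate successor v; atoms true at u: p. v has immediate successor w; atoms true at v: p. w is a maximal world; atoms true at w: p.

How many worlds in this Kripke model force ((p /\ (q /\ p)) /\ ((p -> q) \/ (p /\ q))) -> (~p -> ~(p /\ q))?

u: forces it.
v: forces it.
w: forces it.
Worlds forcing the formula: {u, v, w}.

3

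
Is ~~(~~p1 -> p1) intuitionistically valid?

This is the double negation of double-negation elimination, which is intuitionistically derivable.
By Glivenko's theorem the double negation of any classical propositional tautology is intuitionistically provable; ~~p1 -> p1 is classically a tautology.

Yes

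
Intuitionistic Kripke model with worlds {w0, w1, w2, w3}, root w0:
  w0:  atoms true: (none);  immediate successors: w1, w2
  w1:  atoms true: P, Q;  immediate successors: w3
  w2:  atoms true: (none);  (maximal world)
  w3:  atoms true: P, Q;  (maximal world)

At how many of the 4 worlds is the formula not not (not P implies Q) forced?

2

w0: does not force it — w0 does not force not not (not P implies Q) since w2 is accessible from w0 and w2 forces not (not P implies Q).
w1: forces it.
w2: does not force it.
w3: forces it.
Worlds forcing the formula: {w1, w3}.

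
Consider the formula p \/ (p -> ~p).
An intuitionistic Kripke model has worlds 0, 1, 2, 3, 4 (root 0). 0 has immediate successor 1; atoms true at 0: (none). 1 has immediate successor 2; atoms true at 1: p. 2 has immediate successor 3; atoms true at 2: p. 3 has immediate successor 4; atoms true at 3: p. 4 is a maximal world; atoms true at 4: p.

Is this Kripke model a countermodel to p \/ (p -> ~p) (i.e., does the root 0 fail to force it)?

Yes

0 ||-/- p \/ (p -> ~p): neither disjunct is forced at 0.
0 lacks atom p, so 0 ||-/- p.
So the root 0 does not force p \/ (p -> ~p); the model is a countermodel.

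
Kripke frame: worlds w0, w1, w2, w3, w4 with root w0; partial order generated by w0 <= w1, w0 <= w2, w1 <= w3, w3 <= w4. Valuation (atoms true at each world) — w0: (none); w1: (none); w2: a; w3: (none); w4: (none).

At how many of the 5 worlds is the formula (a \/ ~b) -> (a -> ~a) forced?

3

w0: does not force it — w0 ||-/- (a \/ ~b) -> (a -> ~a): already at w0 itself, w0 ||- a \/ ~b but w0 ||-/- a -> ~a.
w1: forces it.
w2: does not force it — w2 ||-/- (a \/ ~b) -> (a -> ~a): already at w2 itself, w2 ||- a \/ ~b but w2 ||-/- a -> ~a.
w3: forces it.
w4: forces it.
Worlds forcing the formula: {w1, w3, w4}.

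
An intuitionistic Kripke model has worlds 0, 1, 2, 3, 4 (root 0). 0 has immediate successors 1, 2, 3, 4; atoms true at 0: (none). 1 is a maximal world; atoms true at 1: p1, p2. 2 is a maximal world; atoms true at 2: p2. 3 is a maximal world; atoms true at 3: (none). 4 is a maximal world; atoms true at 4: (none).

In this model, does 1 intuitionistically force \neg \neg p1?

1 \Vdash \neg \neg p1: no world accessible from 1 forces \neg p1.

Yes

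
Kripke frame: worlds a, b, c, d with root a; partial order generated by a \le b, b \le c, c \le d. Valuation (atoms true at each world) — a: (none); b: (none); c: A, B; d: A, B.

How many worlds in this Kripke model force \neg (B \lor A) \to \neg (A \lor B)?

a: forces it.
b: forces it.
c: forces it.
d: forces it.
Worlds forcing the formula: {a, b, c, d}.

4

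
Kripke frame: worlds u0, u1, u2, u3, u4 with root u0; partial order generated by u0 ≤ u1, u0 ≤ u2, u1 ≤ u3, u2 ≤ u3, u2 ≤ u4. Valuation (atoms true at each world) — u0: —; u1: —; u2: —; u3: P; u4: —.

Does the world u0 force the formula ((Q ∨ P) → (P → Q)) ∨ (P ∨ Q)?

No

u0 ⊮ ((Q ∨ P) → (P → Q)) ∨ (P ∨ Q): neither disjunct is forced at u0.
u0 ⊮ (Q ∨ P) → (P → Q): at the accessible world u3, u3 ⊩ Q ∨ P but u3 ⊮ P → Q.
u3 ⊮ P → Q: already at u3 itself, u3 ⊩ P but u3 ⊮ Q.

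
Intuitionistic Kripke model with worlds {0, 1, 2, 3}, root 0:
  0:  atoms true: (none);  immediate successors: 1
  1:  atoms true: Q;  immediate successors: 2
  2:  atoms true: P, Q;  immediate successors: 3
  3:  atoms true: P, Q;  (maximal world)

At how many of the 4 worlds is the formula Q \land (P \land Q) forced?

0: does not force it — 0 \nVdash Q \land (P \land Q) since 0 fails Q.
1: does not force it — 1 \nVdash Q \land (P \land Q) since 1 fails P \land Q.
2: forces it.
3: forces it.
Worlds forcing the formula: {2, 3}.

2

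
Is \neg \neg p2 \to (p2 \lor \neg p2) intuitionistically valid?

This is a variant of double-negation elimination (deriving excluded middle from double negation), which is not intuitionistically valid.
A Kripke countermodel: worlds 0, 1; order generated by 0 \le 1; atoms true at each world — 0:{}; 1:{p2}.
0 \nVdash \neg \neg p2 \to (p2 \lor \neg p2): already at 0 itself, 0 \Vdash \neg \neg p2 but 0 \nVdash p2 \lor \neg p2.
0 \nVdash p2 \lor \neg p2: neither disjunct is forced at 0.
0 lacks atom p2, so 0 \nVdash p2.
So the root 0 does not force the formula.

No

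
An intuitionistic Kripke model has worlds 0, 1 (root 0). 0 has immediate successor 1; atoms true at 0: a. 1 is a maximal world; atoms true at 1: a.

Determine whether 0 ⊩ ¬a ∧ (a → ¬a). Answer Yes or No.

0 ⊮ ¬a ∧ (a → ¬a) since 0 fails ¬a.

No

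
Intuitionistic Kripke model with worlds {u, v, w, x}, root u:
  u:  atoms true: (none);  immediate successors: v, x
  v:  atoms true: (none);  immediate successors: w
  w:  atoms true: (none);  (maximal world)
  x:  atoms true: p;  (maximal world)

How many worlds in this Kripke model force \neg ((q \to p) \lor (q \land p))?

u: does not force it — u \nVdash \neg ((q \to p) \lor (q \land p)) since u is accessible from u and u \Vdash (q \to p) \lor (q \land p).
v: does not force it.
w: does not force it.
x: does not force it.
Worlds forcing the formula: { }.

0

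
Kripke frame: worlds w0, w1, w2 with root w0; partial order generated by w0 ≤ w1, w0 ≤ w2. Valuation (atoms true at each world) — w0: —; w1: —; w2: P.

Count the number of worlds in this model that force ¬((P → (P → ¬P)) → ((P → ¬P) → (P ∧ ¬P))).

1

w0: does not force it — w0 ⊮ ¬((P → (P → ¬P)) → ((P → ¬P) → (P ∧ ¬P))) since w2 is accessible from w0 and w2 ⊩ (P → (P → ¬P)) → ((P → ¬P) → (P ∧ ¬P)).
w1: forces it.
w2: does not force it.
Worlds forcing the formula: {w1}.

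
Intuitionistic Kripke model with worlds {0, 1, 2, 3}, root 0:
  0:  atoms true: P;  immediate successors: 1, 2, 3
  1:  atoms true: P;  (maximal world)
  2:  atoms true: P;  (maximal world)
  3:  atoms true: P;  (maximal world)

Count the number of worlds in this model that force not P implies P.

4

0: forces it.
1: forces it.
2: forces it.
3: forces it.
Worlds forcing the formula: {0, 1, 2, 3}.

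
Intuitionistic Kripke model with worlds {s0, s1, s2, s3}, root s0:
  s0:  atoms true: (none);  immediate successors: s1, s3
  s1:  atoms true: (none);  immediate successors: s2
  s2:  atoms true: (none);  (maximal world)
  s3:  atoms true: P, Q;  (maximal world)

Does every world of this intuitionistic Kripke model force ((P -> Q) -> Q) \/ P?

No

Not every world: s0 ||-/- ((P -> Q) -> Q) \/ P.
s0 ||-/- ((P -> Q) -> Q) \/ P: neither disjunct is forced at s0.
s0 ||-/- (P -> Q) -> Q: already at s0 itself, s0 ||- P -> Q but s0 ||-/- Q.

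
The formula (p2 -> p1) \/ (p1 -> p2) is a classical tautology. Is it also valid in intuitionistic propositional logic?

No

This is the Gödel–Dummett linearity axiom, which is not intuitionistically valid.
A Kripke countermodel: worlds 0, 1, 2; order generated by 0 <= 1, 0 <= 2; atoms true at each world — 0:{}; 1:{p2}; 2:{p1}.
0 ||-/- (p2 -> p1) \/ (p1 -> p2): neither disjunct is forced at 0.
0 ||-/- p2 -> p1: at the accessible world 1, 1 ||- p2 but 1 ||-/- p1.
1 lacks atom p1, so 1 ||-/- p1.
So the root 0 does not force the formula.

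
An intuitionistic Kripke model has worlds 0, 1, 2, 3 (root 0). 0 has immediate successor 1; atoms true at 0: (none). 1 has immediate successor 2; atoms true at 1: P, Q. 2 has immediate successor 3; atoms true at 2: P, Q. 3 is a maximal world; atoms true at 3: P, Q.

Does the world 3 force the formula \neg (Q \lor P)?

3 \nVdash \neg (Q \lor P) since 3 is accessible from 3 and 3 \Vdash Q \lor P.
3 \Vdash Q \lor P via the disjunct Q.

No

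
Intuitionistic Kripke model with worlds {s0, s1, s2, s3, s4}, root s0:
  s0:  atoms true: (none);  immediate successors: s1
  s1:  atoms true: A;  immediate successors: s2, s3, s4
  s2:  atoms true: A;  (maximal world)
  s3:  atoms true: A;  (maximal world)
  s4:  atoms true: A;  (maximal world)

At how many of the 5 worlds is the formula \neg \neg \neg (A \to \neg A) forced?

s0: forces it.
s1: forces it.
s2: forces it.
s3: forces it.
s4: forces it.
Worlds forcing the formula: {s0, s1, s2, s3, s4}.

5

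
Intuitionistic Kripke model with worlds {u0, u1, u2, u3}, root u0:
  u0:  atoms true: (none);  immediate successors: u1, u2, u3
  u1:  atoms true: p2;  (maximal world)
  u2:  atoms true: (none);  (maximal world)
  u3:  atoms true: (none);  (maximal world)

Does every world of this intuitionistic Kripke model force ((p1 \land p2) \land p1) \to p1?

Yes

u0 \Vdash ((p1 \land p2) \land p1) \to p1 vacuously: no world accessible from u0 forces the antecedent (p1 \land p2) \land p1.
Since the root u0 forces ((p1 \land p2) \land p1) \to p1 and forcing is persistent (monotone upward), every world forces it.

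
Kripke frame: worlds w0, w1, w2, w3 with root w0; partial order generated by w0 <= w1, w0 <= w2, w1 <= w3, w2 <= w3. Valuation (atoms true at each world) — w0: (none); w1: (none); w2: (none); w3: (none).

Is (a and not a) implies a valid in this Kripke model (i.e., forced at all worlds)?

w0 forces (a and not a) implies a vacuously: no world accessible from w0 forces the antecedent a and not a.
Since the root w0 forces (a and not a) implies a and forcing is persistent (monotone upward), every world forces it.

Yes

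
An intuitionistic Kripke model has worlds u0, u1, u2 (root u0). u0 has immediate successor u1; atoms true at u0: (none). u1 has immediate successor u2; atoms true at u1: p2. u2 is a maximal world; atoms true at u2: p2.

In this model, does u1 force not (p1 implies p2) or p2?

u1 forces not (p1 implies p2) or p2 via the disjunct p2.

Yes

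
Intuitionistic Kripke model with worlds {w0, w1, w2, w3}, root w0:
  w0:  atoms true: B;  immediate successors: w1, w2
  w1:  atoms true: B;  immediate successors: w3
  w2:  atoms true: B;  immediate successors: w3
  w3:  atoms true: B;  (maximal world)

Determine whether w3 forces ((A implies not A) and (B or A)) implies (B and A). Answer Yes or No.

w3 does not force ((A implies not A) and (B or A)) implies (B and A): already at w3 itself, w3 forces (A implies not A) and (B or A) but w3 does not force B and A.
w3 does not force B and A since w3 fails A.

No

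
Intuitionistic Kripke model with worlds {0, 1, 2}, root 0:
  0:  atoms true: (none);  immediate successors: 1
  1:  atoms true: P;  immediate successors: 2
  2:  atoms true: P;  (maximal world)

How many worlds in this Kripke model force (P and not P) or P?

0: does not force it — 0 does not force (P and not P) or P: neither disjunct is forced at 0.
1: forces it.
2: forces it.
Worlds forcing the formula: {1, 2}.

2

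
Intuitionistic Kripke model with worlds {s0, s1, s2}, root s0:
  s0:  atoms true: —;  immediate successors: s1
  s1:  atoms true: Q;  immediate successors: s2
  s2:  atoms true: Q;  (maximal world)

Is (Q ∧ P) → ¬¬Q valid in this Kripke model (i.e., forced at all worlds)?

Yes

s0 ⊩ (Q ∧ P) → ¬¬Q vacuously: no world accessible from s0 forces the antecedent Q ∧ P.
Since the root s0 forces (Q ∧ P) → ¬¬Q and forcing is persistent (monotone upward), every world forces it.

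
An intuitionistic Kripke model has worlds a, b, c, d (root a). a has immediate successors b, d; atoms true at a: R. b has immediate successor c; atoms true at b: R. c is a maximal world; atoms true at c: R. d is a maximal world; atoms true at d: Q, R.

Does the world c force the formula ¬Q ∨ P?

Yes

c ⊩ ¬Q ∨ P via the disjunct ¬Q.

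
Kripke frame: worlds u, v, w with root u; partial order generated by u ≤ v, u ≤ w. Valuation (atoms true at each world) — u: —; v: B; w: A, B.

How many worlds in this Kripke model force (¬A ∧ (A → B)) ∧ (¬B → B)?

1

u: does not force it — u ⊮ (¬A ∧ (A → B)) ∧ (¬B → B) since u fails ¬A ∧ (A → B).
v: forces it.
w: does not force it — w ⊮ (¬A ∧ (A → B)) ∧ (¬B → B) since w fails ¬A ∧ (A → B).
Worlds forcing the formula: {v}.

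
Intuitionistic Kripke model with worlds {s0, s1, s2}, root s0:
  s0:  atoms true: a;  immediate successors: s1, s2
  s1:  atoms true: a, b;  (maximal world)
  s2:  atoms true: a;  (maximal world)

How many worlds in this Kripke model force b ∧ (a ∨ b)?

1

s0: does not force it — s0 ⊮ b ∧ (a ∨ b) since s0 fails b.
s1: forces it.
s2: does not force it — s2 ⊮ b ∧ (a ∨ b) since s2 fails b.
Worlds forcing the formula: {s1}.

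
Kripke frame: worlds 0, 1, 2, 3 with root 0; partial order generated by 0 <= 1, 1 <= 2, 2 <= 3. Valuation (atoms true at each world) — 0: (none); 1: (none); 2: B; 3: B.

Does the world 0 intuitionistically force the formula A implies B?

Yes

0 forces A implies B vacuously: no world accessible from 0 forces the antecedent A.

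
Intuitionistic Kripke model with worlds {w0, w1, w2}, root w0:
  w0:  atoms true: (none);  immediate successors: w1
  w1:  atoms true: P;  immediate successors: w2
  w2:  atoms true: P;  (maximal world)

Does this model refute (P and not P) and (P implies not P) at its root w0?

Yes

w0 does not force (P and not P) and (P implies not P) since w0 fails P and not P.
So the root w0 does not force (P and not P) and (P implies not P); the model is a countermodel.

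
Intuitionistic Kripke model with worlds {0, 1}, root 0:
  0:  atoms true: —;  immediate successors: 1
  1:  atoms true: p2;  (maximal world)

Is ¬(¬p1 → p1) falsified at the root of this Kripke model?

0 ⊩ ¬(¬p1 → p1): no world accessible from 0 forces ¬p1 → p1.
So the root 0 forces ¬(¬p1 → p1); the model is not a countermodel.

No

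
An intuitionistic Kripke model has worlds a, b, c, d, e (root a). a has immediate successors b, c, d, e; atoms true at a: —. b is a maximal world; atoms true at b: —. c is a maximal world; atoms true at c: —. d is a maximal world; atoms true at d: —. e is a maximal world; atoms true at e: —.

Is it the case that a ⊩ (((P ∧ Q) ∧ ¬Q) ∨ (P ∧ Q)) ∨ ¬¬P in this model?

a ⊮ (((P ∧ Q) ∧ ¬Q) ∨ (P ∧ Q)) ∨ ¬¬P: neither disjunct is forced at a.
a ⊮ ((P ∧ Q) ∧ ¬Q) ∨ (P ∧ Q): neither disjunct is forced at a.
a ⊮ (P ∧ Q) ∧ ¬Q since a fails P ∧ Q.

No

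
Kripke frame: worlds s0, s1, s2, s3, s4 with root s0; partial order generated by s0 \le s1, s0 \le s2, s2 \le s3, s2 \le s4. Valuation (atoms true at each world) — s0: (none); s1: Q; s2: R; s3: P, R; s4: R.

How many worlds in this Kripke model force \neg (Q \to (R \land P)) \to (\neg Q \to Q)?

s0: forces it.
s1: forces it.
s2: forces it.
s3: forces it.
s4: forces it.
Worlds forcing the formula: {s0, s1, s2, s3, s4}.

5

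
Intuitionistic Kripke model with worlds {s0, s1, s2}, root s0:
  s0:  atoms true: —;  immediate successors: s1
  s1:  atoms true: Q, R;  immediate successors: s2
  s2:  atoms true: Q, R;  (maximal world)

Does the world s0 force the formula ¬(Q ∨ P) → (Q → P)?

s0 ⊩ ¬(Q ∨ P) → (Q → P) vacuously: no world accessible from s0 forces the antecedent ¬(Q ∨ P).

Yes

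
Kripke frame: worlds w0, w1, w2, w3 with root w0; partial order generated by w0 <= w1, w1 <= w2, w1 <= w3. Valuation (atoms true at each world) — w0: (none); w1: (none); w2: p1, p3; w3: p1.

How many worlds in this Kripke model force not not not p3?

1

w0: does not force it — w0 does not force not not not p3 since w2 is accessible from w0 and w2 forces not not p3.
w1: does not force it — w1 does not force not not not p3 since w2 is accessible from w1 and w2 forces not not p3.
w2: does not force it.
w3: forces it.
Worlds forcing the formula: {w3}.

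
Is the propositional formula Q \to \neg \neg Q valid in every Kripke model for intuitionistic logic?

Yes

This is double-negation introduction, which is intuitionistically derivable.
If a world forces Q then every accessible world forces Q (persistence), so none forces \neg Q; hence \neg \neg Q.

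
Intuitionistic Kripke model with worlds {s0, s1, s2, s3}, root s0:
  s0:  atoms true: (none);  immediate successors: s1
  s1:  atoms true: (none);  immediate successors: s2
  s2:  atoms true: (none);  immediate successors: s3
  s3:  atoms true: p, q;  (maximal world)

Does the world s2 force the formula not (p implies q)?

s2 does not force not (p implies q) since s2 is accessible from s2 and s2 forces p implies q.
s2 forces p implies q: every world accessible from s2 that forces p (namely s3) also forces q.

No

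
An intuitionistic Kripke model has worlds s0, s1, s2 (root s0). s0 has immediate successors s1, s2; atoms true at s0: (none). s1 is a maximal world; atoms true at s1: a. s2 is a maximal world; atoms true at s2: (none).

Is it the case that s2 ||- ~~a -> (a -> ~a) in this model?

Yes

s2 ||- ~~a -> (a -> ~a) vacuously: no world accessible from s2 forces the antecedent ~~a.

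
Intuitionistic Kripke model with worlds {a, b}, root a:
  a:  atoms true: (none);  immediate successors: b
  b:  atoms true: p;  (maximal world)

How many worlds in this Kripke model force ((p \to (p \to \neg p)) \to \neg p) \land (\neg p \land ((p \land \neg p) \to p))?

a: does not force it — a \nVdash ((p \to (p \to \neg p)) \to \neg p) \land (\neg p \land ((p \land \neg p) \to p)) since a fails \neg p \land ((p \land \neg p) \to p).
b: does not force it — b \nVdash ((p \to (p \to \neg p)) \to \neg p) \land (\neg p \land ((p \land \neg p) \to p)) since b fails \neg p \land ((p \land \neg p) \to p).
Worlds forcing the formula: { }.

0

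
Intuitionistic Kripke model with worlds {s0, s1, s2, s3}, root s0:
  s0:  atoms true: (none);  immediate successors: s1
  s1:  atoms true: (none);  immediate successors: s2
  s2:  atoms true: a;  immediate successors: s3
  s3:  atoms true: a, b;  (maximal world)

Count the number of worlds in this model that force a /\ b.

1

s0: does not force it — s0 ||-/- a /\ b since s0 fails a.
s1: does not force it — s1 ||-/- a /\ b since s1 fails a.
s2: does not force it — s2 ||-/- a /\ b since s2 fails b.
s3: forces it.
Worlds forcing the formula: {s3}.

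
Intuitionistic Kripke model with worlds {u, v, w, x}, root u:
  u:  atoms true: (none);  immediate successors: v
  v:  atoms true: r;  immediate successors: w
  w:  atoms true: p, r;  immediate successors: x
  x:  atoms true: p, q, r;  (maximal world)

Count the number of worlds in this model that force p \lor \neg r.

u: does not force it — u \nVdash p \lor \neg r: neither disjunct is forced at u.
v: does not force it — v \nVdash p \lor \neg r: neither disjunct is forced at v.
w: forces it.
x: forces it.
Worlds forcing the formula: {w, x}.

2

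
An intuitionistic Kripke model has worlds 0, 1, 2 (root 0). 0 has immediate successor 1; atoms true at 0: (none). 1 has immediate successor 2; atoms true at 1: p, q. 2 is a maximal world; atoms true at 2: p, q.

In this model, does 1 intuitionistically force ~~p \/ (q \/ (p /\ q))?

Yes

1 ||- ~~p \/ (q \/ (p /\ q)) via the disjunct ~~p.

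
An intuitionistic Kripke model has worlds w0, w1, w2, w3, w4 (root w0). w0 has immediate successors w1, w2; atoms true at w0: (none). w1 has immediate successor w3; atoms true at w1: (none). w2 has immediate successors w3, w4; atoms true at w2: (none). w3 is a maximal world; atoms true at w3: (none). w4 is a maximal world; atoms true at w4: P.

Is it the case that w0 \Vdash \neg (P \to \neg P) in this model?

w0 \nVdash \neg (P \to \neg P) since w1 is accessible from w0 and w1 \Vdash P \to \neg P.
w1 \Vdash P \to \neg P vacuously: no world accessible from w1 forces the antecedent P.

No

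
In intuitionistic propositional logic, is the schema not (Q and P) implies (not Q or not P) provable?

This is the constructively invalid direction of De Morgan's law for conjunction, which is not intuitionistically valid.
A Kripke countermodel: worlds u, v, w; order generated by u <= v, u <= w; atoms true at each world — u:{}; v:{Q}; w:{P}.
u does not force not (Q and P) implies (not Q or not P): already at u itself, u forces not (Q and P) but u does not force not Q or not P.
u does not force not Q or not P: neither disjunct is forced at u.
u does not force not Q since v is accessible from u and v forces Q.
So the root u does not force the formula.

No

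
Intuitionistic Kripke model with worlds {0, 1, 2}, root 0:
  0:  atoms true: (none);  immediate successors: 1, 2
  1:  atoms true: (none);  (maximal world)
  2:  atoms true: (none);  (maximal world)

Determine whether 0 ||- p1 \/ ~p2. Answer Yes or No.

Yes

0 ||- p1 \/ ~p2 via the disjunct ~p2.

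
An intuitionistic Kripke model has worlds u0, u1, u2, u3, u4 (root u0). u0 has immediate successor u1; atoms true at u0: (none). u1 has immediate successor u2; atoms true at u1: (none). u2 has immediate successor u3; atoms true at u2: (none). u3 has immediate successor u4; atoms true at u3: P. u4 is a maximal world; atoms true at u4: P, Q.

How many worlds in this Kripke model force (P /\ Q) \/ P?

u0: does not force it — u0 ||-/- (P /\ Q) \/ P: neither disjunct is forced at u0.
u1: does not force it — u1 ||-/- (P /\ Q) \/ P: neither disjunct is forced at u1.
u2: does not force it.
u3: forces it.
u4: forces it.
Worlds forcing the formula: {u3, u4}.

2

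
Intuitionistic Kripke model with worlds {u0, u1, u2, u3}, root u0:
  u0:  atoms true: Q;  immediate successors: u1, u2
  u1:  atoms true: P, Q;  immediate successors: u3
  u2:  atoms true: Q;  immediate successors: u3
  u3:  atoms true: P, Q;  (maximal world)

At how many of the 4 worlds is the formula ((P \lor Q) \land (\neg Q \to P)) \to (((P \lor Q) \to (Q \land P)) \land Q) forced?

2

u0: does not force it — u0 \nVdash ((P \lor Q) \land (\neg Q \to P)) \to (((P \lor Q) \to (Q \land P)) \land Q): already at u0 itself, u0 \Vdash (P \lor Q) \land (\neg Q \to P) but u0 \nVdash ((P \lor Q) \to (Q \land P)) \land Q.
u1: forces it.
u2: does not force it — u2 \nVdash ((P \lor Q) \land (\neg Q \to P)) \to (((P \lor Q) \to (Q \land P)) \land Q): already at u2 itself, u2 \Vdash (P \lor Q) \land (\neg Q \to P) but u2 \nVdash ((P \lor Q) \to (Q \land P)) \land Q.
u3: forces it.
Worlds forcing the formula: {u1, u3}.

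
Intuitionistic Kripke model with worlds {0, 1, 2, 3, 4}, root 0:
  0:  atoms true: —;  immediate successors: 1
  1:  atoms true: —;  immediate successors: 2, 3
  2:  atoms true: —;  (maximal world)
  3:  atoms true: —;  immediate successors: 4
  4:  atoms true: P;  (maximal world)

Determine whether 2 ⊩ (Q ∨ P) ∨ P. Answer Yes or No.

No

2 ⊮ (Q ∨ P) ∨ P: neither disjunct is forced at 2.
2 ⊮ Q ∨ P: neither disjunct is forced at 2.
2 lacks atom Q, so 2 ⊮ Q.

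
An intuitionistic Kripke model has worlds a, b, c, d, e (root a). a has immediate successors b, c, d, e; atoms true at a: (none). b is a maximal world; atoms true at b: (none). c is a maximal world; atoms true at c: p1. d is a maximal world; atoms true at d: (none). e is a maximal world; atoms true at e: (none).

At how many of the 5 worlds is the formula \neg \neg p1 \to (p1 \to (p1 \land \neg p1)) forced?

3

a: does not force it — a \nVdash \neg \neg p1 \to (p1 \to (p1 \land \neg p1)): at the accessible world c, c \Vdash \neg \neg p1 but c \nVdash p1 \to (p1 \land \neg p1).
b: forces it.
c: does not force it — c \nVdash \neg \neg p1 \to (p1 \to (p1 \land \neg p1)): already at c itself, c \Vdash \neg \neg p1 but c \nVdash p1 \to (p1 \land \neg p1).
d: forces it.
e: forces it.
Worlds forcing the formula: {b, d, e}.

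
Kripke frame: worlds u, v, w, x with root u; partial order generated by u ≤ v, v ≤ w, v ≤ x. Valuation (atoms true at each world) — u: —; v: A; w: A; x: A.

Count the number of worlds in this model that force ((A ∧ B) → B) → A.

u: does not force it — u ⊮ ((A ∧ B) → B) → A: already at u itself, u ⊩ (A ∧ B) → B but u ⊮ A.
v: forces it.
w: forces it.
x: forces it.
Worlds forcing the formula: {v, w, x}.

3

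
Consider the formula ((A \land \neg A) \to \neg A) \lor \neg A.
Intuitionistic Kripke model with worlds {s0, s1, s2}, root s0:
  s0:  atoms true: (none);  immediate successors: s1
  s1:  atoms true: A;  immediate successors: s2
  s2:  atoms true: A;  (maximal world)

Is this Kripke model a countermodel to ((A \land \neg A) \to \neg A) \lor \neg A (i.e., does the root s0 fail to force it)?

s0 \Vdash ((A \land \neg A) \to \neg A) \lor \neg A via the disjunct (A \land \neg A) \to \neg A.
So the root s0 forces ((A \land \neg A) \to \neg A) \lor \neg A; the model is not a countermodel.

No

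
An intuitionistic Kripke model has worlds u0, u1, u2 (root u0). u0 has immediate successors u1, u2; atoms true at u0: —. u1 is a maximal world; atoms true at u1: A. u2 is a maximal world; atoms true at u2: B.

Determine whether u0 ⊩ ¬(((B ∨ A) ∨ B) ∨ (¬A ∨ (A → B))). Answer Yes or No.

No

u0 ⊮ ¬(((B ∨ A) ∨ B) ∨ (¬A ∨ (A → B))) since u1 is accessible from u0 and u1 ⊩ ((B ∨ A) ∨ B) ∨ (¬A ∨ (A → B)).
u1 ⊩ ((B ∨ A) ∨ B) ∨ (¬A ∨ (A → B)) via the disjunct (B ∨ A) ∨ B.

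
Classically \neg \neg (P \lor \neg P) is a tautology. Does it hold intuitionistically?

This is the double negation of excluded middle, which is intuitionistically derivable.
Assuming \neg (P \lor \neg P): from P we'd get P \lor \neg P, so \neg P; but then P \lor \neg P again — contradiction. Hence \neg \neg (P \lor \neg P).

Yes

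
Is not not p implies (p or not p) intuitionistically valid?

No

This is a variant of double-negation elimination (deriving excluded middle from double negation), which is not intuitionistically valid.
A Kripke countermodel: worlds a, b; order generated by a <= b; atoms true at each world — a:{}; b:{p}.
a does not force not not p implies (p or not p): already at a itself, a forces not not p but a does not force p or not p.
a does not force p or not p: neither disjunct is forced at a.
a lacks atom p, so a does not force p.
So the root a does not force the formula.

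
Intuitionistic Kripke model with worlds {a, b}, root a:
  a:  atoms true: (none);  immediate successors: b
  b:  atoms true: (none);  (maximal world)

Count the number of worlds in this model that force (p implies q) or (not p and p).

2

a: forces it.
b: forces it.
Worlds forcing the formula: {a, b}.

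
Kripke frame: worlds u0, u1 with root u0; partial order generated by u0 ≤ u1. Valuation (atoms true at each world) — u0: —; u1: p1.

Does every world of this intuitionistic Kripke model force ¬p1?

No

Not every world: u0 ⊮ ¬p1.
u0 ⊮ ¬p1 since u1 is accessible from u0 and u1 ⊩ p1.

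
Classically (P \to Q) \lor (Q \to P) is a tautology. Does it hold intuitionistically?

This is the Gödel–Dummett linearity axiom, which is not intuitionistically valid.
A Kripke countermodel: worlds u0, u1, u2; order generated by u0 \le u1, u0 \le u2; atoms true at each world — u0:{}; u1:{P}; u2:{Q}.
u0 \nVdash (P \to Q) \lor (Q \to P): neither disjunct is forced at u0.
u0 \nVdash P \to Q: at the accessible world u1, u1 \Vdash P but u1 \nVdash Q.
u1 lacks atom Q, so u1 \nVdash Q.
So the root u0 does not force the formula.

No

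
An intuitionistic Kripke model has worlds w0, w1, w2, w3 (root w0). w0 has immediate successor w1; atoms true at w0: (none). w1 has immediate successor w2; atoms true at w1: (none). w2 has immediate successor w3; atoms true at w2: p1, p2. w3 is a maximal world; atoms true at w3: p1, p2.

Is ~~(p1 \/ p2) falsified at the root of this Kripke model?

w0 ||- ~~(p1 \/ p2): no world accessible from w0 forces ~(p1 \/ p2).
So the root w0 forces ~~(p1 \/ p2); the model is not a countermodel.

No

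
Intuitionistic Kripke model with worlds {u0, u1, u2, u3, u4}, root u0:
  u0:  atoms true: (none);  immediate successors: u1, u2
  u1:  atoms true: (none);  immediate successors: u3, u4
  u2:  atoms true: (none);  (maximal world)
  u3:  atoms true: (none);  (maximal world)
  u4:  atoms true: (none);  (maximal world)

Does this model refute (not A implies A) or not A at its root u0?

No

u0 forces (not A implies A) or not A via the disjunct not A.
So the root u0 forces (not A implies A) or not A; the model is not a countermodel.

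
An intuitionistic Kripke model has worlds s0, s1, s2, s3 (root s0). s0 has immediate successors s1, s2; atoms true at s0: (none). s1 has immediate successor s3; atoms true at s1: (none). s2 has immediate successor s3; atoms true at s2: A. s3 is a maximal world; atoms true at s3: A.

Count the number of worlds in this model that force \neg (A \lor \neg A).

s0: does not force it — s0 \nVdash \neg (A \lor \neg A) since s2 is accessible from s0 and s2 \Vdash A \lor \neg A.
s1: does not force it — s1 \nVdash \neg (A \lor \neg A) since s3 is accessible from s1 and s3 \Vdash A \lor \neg A.
s2: does not force it — s2 \nVdash \neg (A \lor \neg A) since s2 is accessible from s2 and s2 \Vdash A \lor \neg A.
s3: does not force it.
Worlds forcing the formula: { }.

0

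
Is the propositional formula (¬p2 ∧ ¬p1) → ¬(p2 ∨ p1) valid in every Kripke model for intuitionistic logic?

This is a constructively valid De Morgan direction (conjunction of negations to negated disjunction), which is intuitionistically derivable.
If both ¬p2 and ¬p1 hold at a world, no accessible world forces p2 or forces p1, so none forces p2 ∨ p1.

Yes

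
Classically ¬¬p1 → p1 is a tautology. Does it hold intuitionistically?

This is double-negation elimination, which is not intuitionistically valid.
A Kripke countermodel: worlds 0, 1; order generated by 0 ≤ 1; atoms true at each world — 0:{}; 1:{p1}.
0 ⊮ ¬¬p1 → p1: already at 0 itself, 0 ⊩ ¬¬p1 but 0 ⊮ p1.
0 lacks atom p1, so 0 ⊮ p1.
So the root 0 does not force the formula.

No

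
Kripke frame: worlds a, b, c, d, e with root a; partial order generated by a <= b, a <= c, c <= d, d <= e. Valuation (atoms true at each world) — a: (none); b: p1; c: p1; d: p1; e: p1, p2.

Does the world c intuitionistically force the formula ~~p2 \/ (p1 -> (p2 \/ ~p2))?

c ||- ~~p2 \/ (p1 -> (p2 \/ ~p2)) via the disjunct ~~p2.

Yes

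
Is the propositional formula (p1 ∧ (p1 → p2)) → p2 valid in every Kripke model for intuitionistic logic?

This is modus ponens in implicational form, which is intuitionistically derivable.
If a world forces p1 and p1 → p2, then applying the implication at that world (which is accessible from itself) gives p2.

Yes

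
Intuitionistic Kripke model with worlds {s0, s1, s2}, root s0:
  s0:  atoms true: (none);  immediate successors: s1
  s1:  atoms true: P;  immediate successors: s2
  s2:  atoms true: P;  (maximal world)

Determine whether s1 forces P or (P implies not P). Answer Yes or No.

Yes

s1 forces P or (P implies not P) via the disjunct P.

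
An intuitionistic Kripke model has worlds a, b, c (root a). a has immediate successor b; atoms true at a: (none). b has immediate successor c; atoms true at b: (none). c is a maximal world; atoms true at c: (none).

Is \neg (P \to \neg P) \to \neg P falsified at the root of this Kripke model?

a \Vdash \neg (P \to \neg P) \to \neg P vacuously: no world accessible from a forces the antecedent \neg (P \to \neg P).
So the root a forces \neg (P \to \neg P) \to \neg P; the model is not a countermodel.

No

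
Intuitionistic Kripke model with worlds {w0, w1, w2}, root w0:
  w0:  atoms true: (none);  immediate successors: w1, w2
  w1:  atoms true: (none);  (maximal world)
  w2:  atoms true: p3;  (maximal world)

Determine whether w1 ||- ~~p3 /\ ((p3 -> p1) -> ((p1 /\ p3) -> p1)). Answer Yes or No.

No

w1 ||-/- ~~p3 /\ ((p3 -> p1) -> ((p1 /\ p3) -> p1)) since w1 fails ~~p3.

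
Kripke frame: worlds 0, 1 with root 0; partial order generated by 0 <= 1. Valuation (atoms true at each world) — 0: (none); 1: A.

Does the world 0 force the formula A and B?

0 does not force A and B since 0 fails A.

No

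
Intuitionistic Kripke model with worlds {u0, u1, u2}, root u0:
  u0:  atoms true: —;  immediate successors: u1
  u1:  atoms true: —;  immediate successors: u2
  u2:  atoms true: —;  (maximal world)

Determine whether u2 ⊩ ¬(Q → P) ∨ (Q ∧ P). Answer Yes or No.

No

u2 ⊮ ¬(Q → P) ∨ (Q ∧ P): neither disjunct is forced at u2.
u2 ⊮ ¬(Q → P) since u2 is accessible from u2 and u2 ⊩ Q → P.
u2 ⊩ Q → P vacuously: no world accessible from u2 forces the antecedent Q.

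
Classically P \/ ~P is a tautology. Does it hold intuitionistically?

This is the law of excluded middle, which is not intuitionistically valid.
A Kripke countermodel: worlds 0, 1; order generated by 0 <= 1; atoms true at each world — 0:{}; 1:{P}.
0 ||-/- P \/ ~P: neither disjunct is forced at 0.
0 lacks atom P, so 0 ||-/- P.
So the root 0 does not force the formula.

No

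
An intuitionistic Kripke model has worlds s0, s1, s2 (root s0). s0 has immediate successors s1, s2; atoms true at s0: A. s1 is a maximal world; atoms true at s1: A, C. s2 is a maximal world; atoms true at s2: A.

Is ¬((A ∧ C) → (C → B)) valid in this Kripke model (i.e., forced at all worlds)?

Not every world: s0 ⊮ ¬((A ∧ C) → (C → B)).
s0 ⊮ ¬((A ∧ C) → (C → B)) since s2 is accessible from s0 and s2 ⊩ (A ∧ C) → (C → B).
s2 ⊩ (A ∧ C) → (C → B) vacuously: no world accessible from s2 forces the antecedent A ∧ C.

No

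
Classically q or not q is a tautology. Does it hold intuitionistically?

This is the law of excluded middle, which is not intuitionistically valid.
A Kripke countermodel: worlds u0, u1; order generated by u0 <= u1; atoms true at each world — u0:{}; u1:{q}.
u0 does not force q or not q: neither disjunct is forced at u0.
u0 lacks atom q, so u0 does not force q.
So the root u0 does not force the formula.

No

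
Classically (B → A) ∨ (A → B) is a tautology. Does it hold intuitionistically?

No

This is the Gödel–Dummett linearity axiom, which is not intuitionistically valid.
A Kripke countermodel: worlds 0, 1, 2; order generated by 0 ≤ 1, 0 ≤ 2; atoms true at each world — 0:{}; 1:{B}; 2:{A}.
0 ⊮ (B → A) ∨ (A → B): neither disjunct is forced at 0.
0 ⊮ B → A: at the accessible world 1, 1 ⊩ B but 1 ⊮ A.
1 lacks atom A, so 1 ⊮ A.
So the root 0 does not force the formula.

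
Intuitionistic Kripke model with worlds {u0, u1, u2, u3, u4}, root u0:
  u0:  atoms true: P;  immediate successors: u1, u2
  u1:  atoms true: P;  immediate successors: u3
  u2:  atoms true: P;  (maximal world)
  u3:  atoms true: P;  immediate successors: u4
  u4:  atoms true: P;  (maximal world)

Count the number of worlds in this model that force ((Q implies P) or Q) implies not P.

u0: does not force it — u0 does not force ((Q implies P) or Q) implies not P: already at u0 itself, u0 forces (Q implies P) or Q but u0 does not force not P.
u1: does not force it.
u2: does not force it.
u3: does not force it.
u4: does not force it.
Worlds forcing the formula: { }.

0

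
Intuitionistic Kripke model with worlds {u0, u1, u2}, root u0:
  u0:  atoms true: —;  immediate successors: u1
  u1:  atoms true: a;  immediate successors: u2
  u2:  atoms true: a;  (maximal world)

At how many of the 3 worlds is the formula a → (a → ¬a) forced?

0

u0: does not force it — u0 ⊮ a → (a → ¬a): at the accessible world u1, u1 ⊩ a but u1 ⊮ a → ¬a.
u1: does not force it.
u2: does not force it.
Worlds forcing the formula: { }.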